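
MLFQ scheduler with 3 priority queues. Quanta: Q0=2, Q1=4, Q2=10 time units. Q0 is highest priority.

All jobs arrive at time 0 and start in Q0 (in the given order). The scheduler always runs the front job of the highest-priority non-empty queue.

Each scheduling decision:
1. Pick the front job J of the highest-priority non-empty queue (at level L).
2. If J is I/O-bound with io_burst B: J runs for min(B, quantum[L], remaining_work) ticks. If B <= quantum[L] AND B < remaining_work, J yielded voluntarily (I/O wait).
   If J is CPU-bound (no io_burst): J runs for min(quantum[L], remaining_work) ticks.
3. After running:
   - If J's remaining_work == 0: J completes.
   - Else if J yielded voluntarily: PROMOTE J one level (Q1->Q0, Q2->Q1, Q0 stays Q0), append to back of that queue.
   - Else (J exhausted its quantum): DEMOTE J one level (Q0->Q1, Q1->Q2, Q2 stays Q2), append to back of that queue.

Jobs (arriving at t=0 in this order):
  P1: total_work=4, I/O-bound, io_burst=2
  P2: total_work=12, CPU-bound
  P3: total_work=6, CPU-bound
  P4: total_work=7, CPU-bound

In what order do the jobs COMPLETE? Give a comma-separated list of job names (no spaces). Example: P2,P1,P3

Answer: P1,P3,P2,P4

Derivation:
t=0-2: P1@Q0 runs 2, rem=2, I/O yield, promote→Q0. Q0=[P2,P3,P4,P1] Q1=[] Q2=[]
t=2-4: P2@Q0 runs 2, rem=10, quantum used, demote→Q1. Q0=[P3,P4,P1] Q1=[P2] Q2=[]
t=4-6: P3@Q0 runs 2, rem=4, quantum used, demote→Q1. Q0=[P4,P1] Q1=[P2,P3] Q2=[]
t=6-8: P4@Q0 runs 2, rem=5, quantum used, demote→Q1. Q0=[P1] Q1=[P2,P3,P4] Q2=[]
t=8-10: P1@Q0 runs 2, rem=0, completes. Q0=[] Q1=[P2,P3,P4] Q2=[]
t=10-14: P2@Q1 runs 4, rem=6, quantum used, demote→Q2. Q0=[] Q1=[P3,P4] Q2=[P2]
t=14-18: P3@Q1 runs 4, rem=0, completes. Q0=[] Q1=[P4] Q2=[P2]
t=18-22: P4@Q1 runs 4, rem=1, quantum used, demote→Q2. Q0=[] Q1=[] Q2=[P2,P4]
t=22-28: P2@Q2 runs 6, rem=0, completes. Q0=[] Q1=[] Q2=[P4]
t=28-29: P4@Q2 runs 1, rem=0, completes. Q0=[] Q1=[] Q2=[]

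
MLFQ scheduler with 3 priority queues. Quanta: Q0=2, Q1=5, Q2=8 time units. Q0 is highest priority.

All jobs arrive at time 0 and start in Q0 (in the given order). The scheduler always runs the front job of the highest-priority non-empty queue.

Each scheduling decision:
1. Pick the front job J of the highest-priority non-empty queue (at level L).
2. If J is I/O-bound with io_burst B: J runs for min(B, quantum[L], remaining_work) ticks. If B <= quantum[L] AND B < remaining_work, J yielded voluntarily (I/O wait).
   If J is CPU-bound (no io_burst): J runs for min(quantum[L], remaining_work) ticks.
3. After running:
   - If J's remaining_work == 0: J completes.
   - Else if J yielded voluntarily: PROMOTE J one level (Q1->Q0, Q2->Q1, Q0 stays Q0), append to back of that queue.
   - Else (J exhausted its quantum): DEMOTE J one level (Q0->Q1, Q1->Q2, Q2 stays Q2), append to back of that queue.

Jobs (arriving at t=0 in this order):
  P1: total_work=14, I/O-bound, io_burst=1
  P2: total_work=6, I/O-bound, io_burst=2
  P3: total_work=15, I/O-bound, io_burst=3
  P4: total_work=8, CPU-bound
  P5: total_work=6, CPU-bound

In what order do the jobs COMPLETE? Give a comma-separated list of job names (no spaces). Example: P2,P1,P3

Answer: P2,P1,P5,P3,P4

Derivation:
t=0-1: P1@Q0 runs 1, rem=13, I/O yield, promote→Q0. Q0=[P2,P3,P4,P5,P1] Q1=[] Q2=[]
t=1-3: P2@Q0 runs 2, rem=4, I/O yield, promote→Q0. Q0=[P3,P4,P5,P1,P2] Q1=[] Q2=[]
t=3-5: P3@Q0 runs 2, rem=13, quantum used, demote→Q1. Q0=[P4,P5,P1,P2] Q1=[P3] Q2=[]
t=5-7: P4@Q0 runs 2, rem=6, quantum used, demote→Q1. Q0=[P5,P1,P2] Q1=[P3,P4] Q2=[]
t=7-9: P5@Q0 runs 2, rem=4, quantum used, demote→Q1. Q0=[P1,P2] Q1=[P3,P4,P5] Q2=[]
t=9-10: P1@Q0 runs 1, rem=12, I/O yield, promote→Q0. Q0=[P2,P1] Q1=[P3,P4,P5] Q2=[]
t=10-12: P2@Q0 runs 2, rem=2, I/O yield, promote→Q0. Q0=[P1,P2] Q1=[P3,P4,P5] Q2=[]
t=12-13: P1@Q0 runs 1, rem=11, I/O yield, promote→Q0. Q0=[P2,P1] Q1=[P3,P4,P5] Q2=[]
t=13-15: P2@Q0 runs 2, rem=0, completes. Q0=[P1] Q1=[P3,P4,P5] Q2=[]
t=15-16: P1@Q0 runs 1, rem=10, I/O yield, promote→Q0. Q0=[P1] Q1=[P3,P4,P5] Q2=[]
t=16-17: P1@Q0 runs 1, rem=9, I/O yield, promote→Q0. Q0=[P1] Q1=[P3,P4,P5] Q2=[]
t=17-18: P1@Q0 runs 1, rem=8, I/O yield, promote→Q0. Q0=[P1] Q1=[P3,P4,P5] Q2=[]
t=18-19: P1@Q0 runs 1, rem=7, I/O yield, promote→Q0. Q0=[P1] Q1=[P3,P4,P5] Q2=[]
t=19-20: P1@Q0 runs 1, rem=6, I/O yield, promote→Q0. Q0=[P1] Q1=[P3,P4,P5] Q2=[]
t=20-21: P1@Q0 runs 1, rem=5, I/O yield, promote→Q0. Q0=[P1] Q1=[P3,P4,P5] Q2=[]
t=21-22: P1@Q0 runs 1, rem=4, I/O yield, promote→Q0. Q0=[P1] Q1=[P3,P4,P5] Q2=[]
t=22-23: P1@Q0 runs 1, rem=3, I/O yield, promote→Q0. Q0=[P1] Q1=[P3,P4,P5] Q2=[]
t=23-24: P1@Q0 runs 1, rem=2, I/O yield, promote→Q0. Q0=[P1] Q1=[P3,P4,P5] Q2=[]
t=24-25: P1@Q0 runs 1, rem=1, I/O yield, promote→Q0. Q0=[P1] Q1=[P3,P4,P5] Q2=[]
t=25-26: P1@Q0 runs 1, rem=0, completes. Q0=[] Q1=[P3,P4,P5] Q2=[]
t=26-29: P3@Q1 runs 3, rem=10, I/O yield, promote→Q0. Q0=[P3] Q1=[P4,P5] Q2=[]
t=29-31: P3@Q0 runs 2, rem=8, quantum used, demote→Q1. Q0=[] Q1=[P4,P5,P3] Q2=[]
t=31-36: P4@Q1 runs 5, rem=1, quantum used, demote→Q2. Q0=[] Q1=[P5,P3] Q2=[P4]
t=36-40: P5@Q1 runs 4, rem=0, completes. Q0=[] Q1=[P3] Q2=[P4]
t=40-43: P3@Q1 runs 3, rem=5, I/O yield, promote→Q0. Q0=[P3] Q1=[] Q2=[P4]
t=43-45: P3@Q0 runs 2, rem=3, quantum used, demote→Q1. Q0=[] Q1=[P3] Q2=[P4]
t=45-48: P3@Q1 runs 3, rem=0, completes. Q0=[] Q1=[] Q2=[P4]
t=48-49: P4@Q2 runs 1, rem=0, completes. Q0=[] Q1=[] Q2=[]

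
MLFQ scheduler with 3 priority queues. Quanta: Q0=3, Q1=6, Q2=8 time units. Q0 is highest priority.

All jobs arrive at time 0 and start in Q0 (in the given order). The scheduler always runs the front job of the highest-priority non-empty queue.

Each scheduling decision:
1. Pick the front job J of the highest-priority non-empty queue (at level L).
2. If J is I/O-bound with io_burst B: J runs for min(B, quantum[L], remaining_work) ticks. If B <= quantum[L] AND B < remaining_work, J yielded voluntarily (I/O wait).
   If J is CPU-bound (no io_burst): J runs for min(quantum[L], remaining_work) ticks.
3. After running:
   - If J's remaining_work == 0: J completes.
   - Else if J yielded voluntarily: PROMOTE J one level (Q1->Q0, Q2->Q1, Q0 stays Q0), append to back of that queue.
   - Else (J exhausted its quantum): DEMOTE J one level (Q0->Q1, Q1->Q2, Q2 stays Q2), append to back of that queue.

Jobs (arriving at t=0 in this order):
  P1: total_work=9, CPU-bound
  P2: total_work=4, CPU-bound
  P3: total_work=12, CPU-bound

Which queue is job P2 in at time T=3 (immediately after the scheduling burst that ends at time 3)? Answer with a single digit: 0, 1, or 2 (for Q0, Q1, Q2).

Answer: 0

Derivation:
t=0-3: P1@Q0 runs 3, rem=6, quantum used, demote→Q1. Q0=[P2,P3] Q1=[P1] Q2=[]
t=3-6: P2@Q0 runs 3, rem=1, quantum used, demote→Q1. Q0=[P3] Q1=[P1,P2] Q2=[]
t=6-9: P3@Q0 runs 3, rem=9, quantum used, demote→Q1. Q0=[] Q1=[P1,P2,P3] Q2=[]
t=9-15: P1@Q1 runs 6, rem=0, completes. Q0=[] Q1=[P2,P3] Q2=[]
t=15-16: P2@Q1 runs 1, rem=0, completes. Q0=[] Q1=[P3] Q2=[]
t=16-22: P3@Q1 runs 6, rem=3, quantum used, demote→Q2. Q0=[] Q1=[] Q2=[P3]
t=22-25: P3@Q2 runs 3, rem=0, completes. Q0=[] Q1=[] Q2=[]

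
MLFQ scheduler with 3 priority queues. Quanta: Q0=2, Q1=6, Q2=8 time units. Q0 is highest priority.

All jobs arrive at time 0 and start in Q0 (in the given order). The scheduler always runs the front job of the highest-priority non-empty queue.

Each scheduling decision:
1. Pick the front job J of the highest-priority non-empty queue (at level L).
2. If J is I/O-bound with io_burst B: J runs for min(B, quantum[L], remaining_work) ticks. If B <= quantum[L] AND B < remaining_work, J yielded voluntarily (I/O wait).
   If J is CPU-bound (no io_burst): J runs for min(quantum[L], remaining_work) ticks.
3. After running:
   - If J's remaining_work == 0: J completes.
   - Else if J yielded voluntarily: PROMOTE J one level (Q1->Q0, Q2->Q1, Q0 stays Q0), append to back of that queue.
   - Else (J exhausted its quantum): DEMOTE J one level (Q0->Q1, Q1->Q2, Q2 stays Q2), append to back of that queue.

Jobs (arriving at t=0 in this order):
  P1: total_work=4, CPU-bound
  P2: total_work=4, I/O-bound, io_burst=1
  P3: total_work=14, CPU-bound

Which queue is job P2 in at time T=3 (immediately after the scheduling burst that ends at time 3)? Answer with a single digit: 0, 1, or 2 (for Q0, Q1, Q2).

Answer: 0

Derivation:
t=0-2: P1@Q0 runs 2, rem=2, quantum used, demote→Q1. Q0=[P2,P3] Q1=[P1] Q2=[]
t=2-3: P2@Q0 runs 1, rem=3, I/O yield, promote→Q0. Q0=[P3,P2] Q1=[P1] Q2=[]
t=3-5: P3@Q0 runs 2, rem=12, quantum used, demote→Q1. Q0=[P2] Q1=[P1,P3] Q2=[]
t=5-6: P2@Q0 runs 1, rem=2, I/O yield, promote→Q0. Q0=[P2] Q1=[P1,P3] Q2=[]
t=6-7: P2@Q0 runs 1, rem=1, I/O yield, promote→Q0. Q0=[P2] Q1=[P1,P3] Q2=[]
t=7-8: P2@Q0 runs 1, rem=0, completes. Q0=[] Q1=[P1,P3] Q2=[]
t=8-10: P1@Q1 runs 2, rem=0, completes. Q0=[] Q1=[P3] Q2=[]
t=10-16: P3@Q1 runs 6, rem=6, quantum used, demote→Q2. Q0=[] Q1=[] Q2=[P3]
t=16-22: P3@Q2 runs 6, rem=0, completes. Q0=[] Q1=[] Q2=[]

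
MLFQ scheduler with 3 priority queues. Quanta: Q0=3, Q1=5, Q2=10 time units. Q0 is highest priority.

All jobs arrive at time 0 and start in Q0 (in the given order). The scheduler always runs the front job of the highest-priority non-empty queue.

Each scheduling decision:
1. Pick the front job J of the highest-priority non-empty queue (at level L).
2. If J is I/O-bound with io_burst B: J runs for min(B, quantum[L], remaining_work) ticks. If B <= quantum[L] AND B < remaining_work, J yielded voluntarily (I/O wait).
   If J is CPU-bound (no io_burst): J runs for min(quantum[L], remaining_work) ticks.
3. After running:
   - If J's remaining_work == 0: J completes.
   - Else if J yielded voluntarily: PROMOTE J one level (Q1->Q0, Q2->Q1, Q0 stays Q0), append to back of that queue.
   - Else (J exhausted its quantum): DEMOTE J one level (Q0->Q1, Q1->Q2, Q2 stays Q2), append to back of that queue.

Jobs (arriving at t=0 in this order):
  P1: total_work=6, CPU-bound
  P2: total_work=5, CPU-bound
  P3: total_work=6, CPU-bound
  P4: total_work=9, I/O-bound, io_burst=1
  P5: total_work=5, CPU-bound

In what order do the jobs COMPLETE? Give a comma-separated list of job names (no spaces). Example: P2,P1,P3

Answer: P4,P1,P2,P3,P5

Derivation:
t=0-3: P1@Q0 runs 3, rem=3, quantum used, demote→Q1. Q0=[P2,P3,P4,P5] Q1=[P1] Q2=[]
t=3-6: P2@Q0 runs 3, rem=2, quantum used, demote→Q1. Q0=[P3,P4,P5] Q1=[P1,P2] Q2=[]
t=6-9: P3@Q0 runs 3, rem=3, quantum used, demote→Q1. Q0=[P4,P5] Q1=[P1,P2,P3] Q2=[]
t=9-10: P4@Q0 runs 1, rem=8, I/O yield, promote→Q0. Q0=[P5,P4] Q1=[P1,P2,P3] Q2=[]
t=10-13: P5@Q0 runs 3, rem=2, quantum used, demote→Q1. Q0=[P4] Q1=[P1,P2,P3,P5] Q2=[]
t=13-14: P4@Q0 runs 1, rem=7, I/O yield, promote→Q0. Q0=[P4] Q1=[P1,P2,P3,P5] Q2=[]
t=14-15: P4@Q0 runs 1, rem=6, I/O yield, promote→Q0. Q0=[P4] Q1=[P1,P2,P3,P5] Q2=[]
t=15-16: P4@Q0 runs 1, rem=5, I/O yield, promote→Q0. Q0=[P4] Q1=[P1,P2,P3,P5] Q2=[]
t=16-17: P4@Q0 runs 1, rem=4, I/O yield, promote→Q0. Q0=[P4] Q1=[P1,P2,P3,P5] Q2=[]
t=17-18: P4@Q0 runs 1, rem=3, I/O yield, promote→Q0. Q0=[P4] Q1=[P1,P2,P3,P5] Q2=[]
t=18-19: P4@Q0 runs 1, rem=2, I/O yield, promote→Q0. Q0=[P4] Q1=[P1,P2,P3,P5] Q2=[]
t=19-20: P4@Q0 runs 1, rem=1, I/O yield, promote→Q0. Q0=[P4] Q1=[P1,P2,P3,P5] Q2=[]
t=20-21: P4@Q0 runs 1, rem=0, completes. Q0=[] Q1=[P1,P2,P3,P5] Q2=[]
t=21-24: P1@Q1 runs 3, rem=0, completes. Q0=[] Q1=[P2,P3,P5] Q2=[]
t=24-26: P2@Q1 runs 2, rem=0, completes. Q0=[] Q1=[P3,P5] Q2=[]
t=26-29: P3@Q1 runs 3, rem=0, completes. Q0=[] Q1=[P5] Q2=[]
t=29-31: P5@Q1 runs 2, rem=0, completes. Q0=[] Q1=[] Q2=[]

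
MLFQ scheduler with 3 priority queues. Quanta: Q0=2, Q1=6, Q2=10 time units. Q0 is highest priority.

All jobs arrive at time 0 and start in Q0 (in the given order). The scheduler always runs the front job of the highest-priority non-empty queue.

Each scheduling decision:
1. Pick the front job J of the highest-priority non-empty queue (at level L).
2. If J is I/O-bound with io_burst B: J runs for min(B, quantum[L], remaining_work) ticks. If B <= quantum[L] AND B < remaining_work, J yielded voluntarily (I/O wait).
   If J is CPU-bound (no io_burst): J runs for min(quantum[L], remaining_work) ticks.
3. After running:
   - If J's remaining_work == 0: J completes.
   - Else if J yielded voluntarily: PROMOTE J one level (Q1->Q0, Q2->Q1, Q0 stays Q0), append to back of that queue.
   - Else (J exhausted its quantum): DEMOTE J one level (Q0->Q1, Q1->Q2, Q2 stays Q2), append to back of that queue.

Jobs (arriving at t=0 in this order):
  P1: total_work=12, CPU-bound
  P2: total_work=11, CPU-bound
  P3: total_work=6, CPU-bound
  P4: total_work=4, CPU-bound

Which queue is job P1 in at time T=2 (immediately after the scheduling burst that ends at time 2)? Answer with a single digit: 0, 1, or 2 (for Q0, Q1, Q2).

t=0-2: P1@Q0 runs 2, rem=10, quantum used, demote→Q1. Q0=[P2,P3,P4] Q1=[P1] Q2=[]
t=2-4: P2@Q0 runs 2, rem=9, quantum used, demote→Q1. Q0=[P3,P4] Q1=[P1,P2] Q2=[]
t=4-6: P3@Q0 runs 2, rem=4, quantum used, demote→Q1. Q0=[P4] Q1=[P1,P2,P3] Q2=[]
t=6-8: P4@Q0 runs 2, rem=2, quantum used, demote→Q1. Q0=[] Q1=[P1,P2,P3,P4] Q2=[]
t=8-14: P1@Q1 runs 6, rem=4, quantum used, demote→Q2. Q0=[] Q1=[P2,P3,P4] Q2=[P1]
t=14-20: P2@Q1 runs 6, rem=3, quantum used, demote→Q2. Q0=[] Q1=[P3,P4] Q2=[P1,P2]
t=20-24: P3@Q1 runs 4, rem=0, completes. Q0=[] Q1=[P4] Q2=[P1,P2]
t=24-26: P4@Q1 runs 2, rem=0, completes. Q0=[] Q1=[] Q2=[P1,P2]
t=26-30: P1@Q2 runs 4, rem=0, completes. Q0=[] Q1=[] Q2=[P2]
t=30-33: P2@Q2 runs 3, rem=0, completes. Q0=[] Q1=[] Q2=[]

Answer: 1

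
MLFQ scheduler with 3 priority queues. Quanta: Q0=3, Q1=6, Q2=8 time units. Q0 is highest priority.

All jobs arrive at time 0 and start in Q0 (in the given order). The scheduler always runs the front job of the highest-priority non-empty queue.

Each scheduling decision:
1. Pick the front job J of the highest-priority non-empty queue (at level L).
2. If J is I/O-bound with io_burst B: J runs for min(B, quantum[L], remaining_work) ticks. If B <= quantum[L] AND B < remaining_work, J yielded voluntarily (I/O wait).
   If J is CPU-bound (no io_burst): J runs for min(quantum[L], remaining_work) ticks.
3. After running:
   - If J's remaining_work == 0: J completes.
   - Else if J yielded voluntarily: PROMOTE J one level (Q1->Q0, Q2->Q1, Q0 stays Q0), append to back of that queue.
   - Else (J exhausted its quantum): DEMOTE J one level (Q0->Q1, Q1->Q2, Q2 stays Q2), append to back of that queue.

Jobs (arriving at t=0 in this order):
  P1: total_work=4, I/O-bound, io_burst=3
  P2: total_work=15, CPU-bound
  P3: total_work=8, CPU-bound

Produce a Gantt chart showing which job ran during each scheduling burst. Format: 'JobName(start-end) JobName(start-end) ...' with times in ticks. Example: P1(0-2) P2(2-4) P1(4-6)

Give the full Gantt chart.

t=0-3: P1@Q0 runs 3, rem=1, I/O yield, promote→Q0. Q0=[P2,P3,P1] Q1=[] Q2=[]
t=3-6: P2@Q0 runs 3, rem=12, quantum used, demote→Q1. Q0=[P3,P1] Q1=[P2] Q2=[]
t=6-9: P3@Q0 runs 3, rem=5, quantum used, demote→Q1. Q0=[P1] Q1=[P2,P3] Q2=[]
t=9-10: P1@Q0 runs 1, rem=0, completes. Q0=[] Q1=[P2,P3] Q2=[]
t=10-16: P2@Q1 runs 6, rem=6, quantum used, demote→Q2. Q0=[] Q1=[P3] Q2=[P2]
t=16-21: P3@Q1 runs 5, rem=0, completes. Q0=[] Q1=[] Q2=[P2]
t=21-27: P2@Q2 runs 6, rem=0, completes. Q0=[] Q1=[] Q2=[]

Answer: P1(0-3) P2(3-6) P3(6-9) P1(9-10) P2(10-16) P3(16-21) P2(21-27)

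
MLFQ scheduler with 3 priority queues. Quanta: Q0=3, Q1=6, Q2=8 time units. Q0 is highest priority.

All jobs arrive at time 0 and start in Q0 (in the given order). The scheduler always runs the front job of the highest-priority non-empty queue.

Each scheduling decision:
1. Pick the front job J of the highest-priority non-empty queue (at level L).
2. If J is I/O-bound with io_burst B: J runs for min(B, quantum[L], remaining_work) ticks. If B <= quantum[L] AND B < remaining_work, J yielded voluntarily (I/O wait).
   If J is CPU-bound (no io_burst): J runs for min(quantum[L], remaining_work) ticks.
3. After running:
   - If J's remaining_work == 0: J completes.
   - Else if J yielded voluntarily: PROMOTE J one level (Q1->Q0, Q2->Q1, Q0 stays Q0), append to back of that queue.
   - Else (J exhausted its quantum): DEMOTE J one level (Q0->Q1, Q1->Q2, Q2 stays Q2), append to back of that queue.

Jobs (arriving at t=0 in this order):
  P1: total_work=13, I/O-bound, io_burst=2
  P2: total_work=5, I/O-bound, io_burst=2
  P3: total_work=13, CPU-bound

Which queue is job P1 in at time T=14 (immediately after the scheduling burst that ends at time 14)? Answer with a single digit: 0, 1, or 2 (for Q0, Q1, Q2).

t=0-2: P1@Q0 runs 2, rem=11, I/O yield, promote→Q0. Q0=[P2,P3,P1] Q1=[] Q2=[]
t=2-4: P2@Q0 runs 2, rem=3, I/O yield, promote→Q0. Q0=[P3,P1,P2] Q1=[] Q2=[]
t=4-7: P3@Q0 runs 3, rem=10, quantum used, demote→Q1. Q0=[P1,P2] Q1=[P3] Q2=[]
t=7-9: P1@Q0 runs 2, rem=9, I/O yield, promote→Q0. Q0=[P2,P1] Q1=[P3] Q2=[]
t=9-11: P2@Q0 runs 2, rem=1, I/O yield, promote→Q0. Q0=[P1,P2] Q1=[P3] Q2=[]
t=11-13: P1@Q0 runs 2, rem=7, I/O yield, promote→Q0. Q0=[P2,P1] Q1=[P3] Q2=[]
t=13-14: P2@Q0 runs 1, rem=0, completes. Q0=[P1] Q1=[P3] Q2=[]
t=14-16: P1@Q0 runs 2, rem=5, I/O yield, promote→Q0. Q0=[P1] Q1=[P3] Q2=[]
t=16-18: P1@Q0 runs 2, rem=3, I/O yield, promote→Q0. Q0=[P1] Q1=[P3] Q2=[]
t=18-20: P1@Q0 runs 2, rem=1, I/O yield, promote→Q0. Q0=[P1] Q1=[P3] Q2=[]
t=20-21: P1@Q0 runs 1, rem=0, completes. Q0=[] Q1=[P3] Q2=[]
t=21-27: P3@Q1 runs 6, rem=4, quantum used, demote→Q2. Q0=[] Q1=[] Q2=[P3]
t=27-31: P3@Q2 runs 4, rem=0, completes. Q0=[] Q1=[] Q2=[]

Answer: 0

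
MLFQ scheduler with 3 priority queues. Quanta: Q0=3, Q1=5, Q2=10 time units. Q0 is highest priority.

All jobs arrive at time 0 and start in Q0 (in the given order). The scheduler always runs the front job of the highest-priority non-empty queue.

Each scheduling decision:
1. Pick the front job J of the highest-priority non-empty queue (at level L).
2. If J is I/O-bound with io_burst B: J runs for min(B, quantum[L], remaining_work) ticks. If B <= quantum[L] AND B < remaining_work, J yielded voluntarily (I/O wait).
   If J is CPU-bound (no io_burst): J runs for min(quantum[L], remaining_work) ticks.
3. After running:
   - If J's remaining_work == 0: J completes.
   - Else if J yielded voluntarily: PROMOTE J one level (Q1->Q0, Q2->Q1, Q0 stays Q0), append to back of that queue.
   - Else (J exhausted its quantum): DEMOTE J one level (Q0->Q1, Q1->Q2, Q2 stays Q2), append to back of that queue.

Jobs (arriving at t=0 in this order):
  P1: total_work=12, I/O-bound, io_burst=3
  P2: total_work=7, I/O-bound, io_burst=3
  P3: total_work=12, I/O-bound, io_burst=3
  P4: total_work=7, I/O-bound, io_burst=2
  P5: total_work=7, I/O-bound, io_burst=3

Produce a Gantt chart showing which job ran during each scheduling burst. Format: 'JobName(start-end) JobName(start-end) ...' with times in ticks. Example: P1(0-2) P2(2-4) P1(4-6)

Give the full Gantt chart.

Answer: P1(0-3) P2(3-6) P3(6-9) P4(9-11) P5(11-14) P1(14-17) P2(17-20) P3(20-23) P4(23-25) P5(25-28) P1(28-31) P2(31-32) P3(32-35) P4(35-37) P5(37-38) P1(38-41) P3(41-44) P4(44-45)

Derivation:
t=0-3: P1@Q0 runs 3, rem=9, I/O yield, promote→Q0. Q0=[P2,P3,P4,P5,P1] Q1=[] Q2=[]
t=3-6: P2@Q0 runs 3, rem=4, I/O yield, promote→Q0. Q0=[P3,P4,P5,P1,P2] Q1=[] Q2=[]
t=6-9: P3@Q0 runs 3, rem=9, I/O yield, promote→Q0. Q0=[P4,P5,P1,P2,P3] Q1=[] Q2=[]
t=9-11: P4@Q0 runs 2, rem=5, I/O yield, promote→Q0. Q0=[P5,P1,P2,P3,P4] Q1=[] Q2=[]
t=11-14: P5@Q0 runs 3, rem=4, I/O yield, promote→Q0. Q0=[P1,P2,P3,P4,P5] Q1=[] Q2=[]
t=14-17: P1@Q0 runs 3, rem=6, I/O yield, promote→Q0. Q0=[P2,P3,P4,P5,P1] Q1=[] Q2=[]
t=17-20: P2@Q0 runs 3, rem=1, I/O yield, promote→Q0. Q0=[P3,P4,P5,P1,P2] Q1=[] Q2=[]
t=20-23: P3@Q0 runs 3, rem=6, I/O yield, promote→Q0. Q0=[P4,P5,P1,P2,P3] Q1=[] Q2=[]
t=23-25: P4@Q0 runs 2, rem=3, I/O yield, promote→Q0. Q0=[P5,P1,P2,P3,P4] Q1=[] Q2=[]
t=25-28: P5@Q0 runs 3, rem=1, I/O yield, promote→Q0. Q0=[P1,P2,P3,P4,P5] Q1=[] Q2=[]
t=28-31: P1@Q0 runs 3, rem=3, I/O yield, promote→Q0. Q0=[P2,P3,P4,P5,P1] Q1=[] Q2=[]
t=31-32: P2@Q0 runs 1, rem=0, completes. Q0=[P3,P4,P5,P1] Q1=[] Q2=[]
t=32-35: P3@Q0 runs 3, rem=3, I/O yield, promote→Q0. Q0=[P4,P5,P1,P3] Q1=[] Q2=[]
t=35-37: P4@Q0 runs 2, rem=1, I/O yield, promote→Q0. Q0=[P5,P1,P3,P4] Q1=[] Q2=[]
t=37-38: P5@Q0 runs 1, rem=0, completes. Q0=[P1,P3,P4] Q1=[] Q2=[]
t=38-41: P1@Q0 runs 3, rem=0, completes. Q0=[P3,P4] Q1=[] Q2=[]
t=41-44: P3@Q0 runs 3, rem=0, completes. Q0=[P4] Q1=[] Q2=[]
t=44-45: P4@Q0 runs 1, rem=0, completes. Q0=[] Q1=[] Q2=[]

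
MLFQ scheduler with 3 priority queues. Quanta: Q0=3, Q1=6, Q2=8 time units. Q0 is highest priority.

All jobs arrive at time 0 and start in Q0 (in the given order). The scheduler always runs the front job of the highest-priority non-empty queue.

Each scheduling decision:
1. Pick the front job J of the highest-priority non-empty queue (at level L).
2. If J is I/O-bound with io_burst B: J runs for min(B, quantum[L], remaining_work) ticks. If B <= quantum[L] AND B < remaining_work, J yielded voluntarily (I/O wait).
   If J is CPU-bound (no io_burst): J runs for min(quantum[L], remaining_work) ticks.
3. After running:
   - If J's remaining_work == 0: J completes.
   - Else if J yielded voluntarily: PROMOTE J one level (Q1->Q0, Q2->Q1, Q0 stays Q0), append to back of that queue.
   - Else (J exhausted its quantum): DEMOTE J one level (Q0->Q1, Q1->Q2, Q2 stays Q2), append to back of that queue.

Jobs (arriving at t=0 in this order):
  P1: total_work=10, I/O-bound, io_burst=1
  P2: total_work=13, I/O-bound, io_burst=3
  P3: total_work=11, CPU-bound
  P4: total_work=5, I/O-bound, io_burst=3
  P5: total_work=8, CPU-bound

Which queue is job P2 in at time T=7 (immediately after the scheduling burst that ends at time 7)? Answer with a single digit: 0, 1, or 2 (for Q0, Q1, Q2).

t=0-1: P1@Q0 runs 1, rem=9, I/O yield, promote→Q0. Q0=[P2,P3,P4,P5,P1] Q1=[] Q2=[]
t=1-4: P2@Q0 runs 3, rem=10, I/O yield, promote→Q0. Q0=[P3,P4,P5,P1,P2] Q1=[] Q2=[]
t=4-7: P3@Q0 runs 3, rem=8, quantum used, demote→Q1. Q0=[P4,P5,P1,P2] Q1=[P3] Q2=[]
t=7-10: P4@Q0 runs 3, rem=2, I/O yield, promote→Q0. Q0=[P5,P1,P2,P4] Q1=[P3] Q2=[]
t=10-13: P5@Q0 runs 3, rem=5, quantum used, demote→Q1. Q0=[P1,P2,P4] Q1=[P3,P5] Q2=[]
t=13-14: P1@Q0 runs 1, rem=8, I/O yield, promote→Q0. Q0=[P2,P4,P1] Q1=[P3,P5] Q2=[]
t=14-17: P2@Q0 runs 3, rem=7, I/O yield, promote→Q0. Q0=[P4,P1,P2] Q1=[P3,P5] Q2=[]
t=17-19: P4@Q0 runs 2, rem=0, completes. Q0=[P1,P2] Q1=[P3,P5] Q2=[]
t=19-20: P1@Q0 runs 1, rem=7, I/O yield, promote→Q0. Q0=[P2,P1] Q1=[P3,P5] Q2=[]
t=20-23: P2@Q0 runs 3, rem=4, I/O yield, promote→Q0. Q0=[P1,P2] Q1=[P3,P5] Q2=[]
t=23-24: P1@Q0 runs 1, rem=6, I/O yield, promote→Q0. Q0=[P2,P1] Q1=[P3,P5] Q2=[]
t=24-27: P2@Q0 runs 3, rem=1, I/O yield, promote→Q0. Q0=[P1,P2] Q1=[P3,P5] Q2=[]
t=27-28: P1@Q0 runs 1, rem=5, I/O yield, promote→Q0. Q0=[P2,P1] Q1=[P3,P5] Q2=[]
t=28-29: P2@Q0 runs 1, rem=0, completes. Q0=[P1] Q1=[P3,P5] Q2=[]
t=29-30: P1@Q0 runs 1, rem=4, I/O yield, promote→Q0. Q0=[P1] Q1=[P3,P5] Q2=[]
t=30-31: P1@Q0 runs 1, rem=3, I/O yield, promote→Q0. Q0=[P1] Q1=[P3,P5] Q2=[]
t=31-32: P1@Q0 runs 1, rem=2, I/O yield, promote→Q0. Q0=[P1] Q1=[P3,P5] Q2=[]
t=32-33: P1@Q0 runs 1, rem=1, I/O yield, promote→Q0. Q0=[P1] Q1=[P3,P5] Q2=[]
t=33-34: P1@Q0 runs 1, rem=0, completes. Q0=[] Q1=[P3,P5] Q2=[]
t=34-40: P3@Q1 runs 6, rem=2, quantum used, demote→Q2. Q0=[] Q1=[P5] Q2=[P3]
t=40-45: P5@Q1 runs 5, rem=0, completes. Q0=[] Q1=[] Q2=[P3]
t=45-47: P3@Q2 runs 2, rem=0, completes. Q0=[] Q1=[] Q2=[]

Answer: 0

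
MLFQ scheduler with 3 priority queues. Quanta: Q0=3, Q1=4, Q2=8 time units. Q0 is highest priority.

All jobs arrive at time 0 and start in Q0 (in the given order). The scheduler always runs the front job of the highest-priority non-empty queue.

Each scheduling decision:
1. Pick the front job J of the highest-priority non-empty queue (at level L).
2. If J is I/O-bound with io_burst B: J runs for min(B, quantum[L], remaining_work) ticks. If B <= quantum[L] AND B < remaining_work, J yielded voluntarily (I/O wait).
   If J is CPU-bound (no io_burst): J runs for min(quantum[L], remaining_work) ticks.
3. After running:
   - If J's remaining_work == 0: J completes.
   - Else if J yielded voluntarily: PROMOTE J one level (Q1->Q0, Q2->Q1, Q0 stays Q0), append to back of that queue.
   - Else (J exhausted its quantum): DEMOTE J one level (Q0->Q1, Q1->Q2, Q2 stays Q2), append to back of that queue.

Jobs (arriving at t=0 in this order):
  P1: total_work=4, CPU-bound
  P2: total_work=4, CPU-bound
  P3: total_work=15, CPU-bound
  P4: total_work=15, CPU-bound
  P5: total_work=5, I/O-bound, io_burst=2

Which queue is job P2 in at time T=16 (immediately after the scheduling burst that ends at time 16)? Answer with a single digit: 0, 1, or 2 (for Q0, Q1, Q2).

Answer: 1

Derivation:
t=0-3: P1@Q0 runs 3, rem=1, quantum used, demote→Q1. Q0=[P2,P3,P4,P5] Q1=[P1] Q2=[]
t=3-6: P2@Q0 runs 3, rem=1, quantum used, demote→Q1. Q0=[P3,P4,P5] Q1=[P1,P2] Q2=[]
t=6-9: P3@Q0 runs 3, rem=12, quantum used, demote→Q1. Q0=[P4,P5] Q1=[P1,P2,P3] Q2=[]
t=9-12: P4@Q0 runs 3, rem=12, quantum used, demote→Q1. Q0=[P5] Q1=[P1,P2,P3,P4] Q2=[]
t=12-14: P5@Q0 runs 2, rem=3, I/O yield, promote→Q0. Q0=[P5] Q1=[P1,P2,P3,P4] Q2=[]
t=14-16: P5@Q0 runs 2, rem=1, I/O yield, promote→Q0. Q0=[P5] Q1=[P1,P2,P3,P4] Q2=[]
t=16-17: P5@Q0 runs 1, rem=0, completes. Q0=[] Q1=[P1,P2,P3,P4] Q2=[]
t=17-18: P1@Q1 runs 1, rem=0, completes. Q0=[] Q1=[P2,P3,P4] Q2=[]
t=18-19: P2@Q1 runs 1, rem=0, completes. Q0=[] Q1=[P3,P4] Q2=[]
t=19-23: P3@Q1 runs 4, rem=8, quantum used, demote→Q2. Q0=[] Q1=[P4] Q2=[P3]
t=23-27: P4@Q1 runs 4, rem=8, quantum used, demote→Q2. Q0=[] Q1=[] Q2=[P3,P4]
t=27-35: P3@Q2 runs 8, rem=0, completes. Q0=[] Q1=[] Q2=[P4]
t=35-43: P4@Q2 runs 8, rem=0, completes. Q0=[] Q1=[] Q2=[]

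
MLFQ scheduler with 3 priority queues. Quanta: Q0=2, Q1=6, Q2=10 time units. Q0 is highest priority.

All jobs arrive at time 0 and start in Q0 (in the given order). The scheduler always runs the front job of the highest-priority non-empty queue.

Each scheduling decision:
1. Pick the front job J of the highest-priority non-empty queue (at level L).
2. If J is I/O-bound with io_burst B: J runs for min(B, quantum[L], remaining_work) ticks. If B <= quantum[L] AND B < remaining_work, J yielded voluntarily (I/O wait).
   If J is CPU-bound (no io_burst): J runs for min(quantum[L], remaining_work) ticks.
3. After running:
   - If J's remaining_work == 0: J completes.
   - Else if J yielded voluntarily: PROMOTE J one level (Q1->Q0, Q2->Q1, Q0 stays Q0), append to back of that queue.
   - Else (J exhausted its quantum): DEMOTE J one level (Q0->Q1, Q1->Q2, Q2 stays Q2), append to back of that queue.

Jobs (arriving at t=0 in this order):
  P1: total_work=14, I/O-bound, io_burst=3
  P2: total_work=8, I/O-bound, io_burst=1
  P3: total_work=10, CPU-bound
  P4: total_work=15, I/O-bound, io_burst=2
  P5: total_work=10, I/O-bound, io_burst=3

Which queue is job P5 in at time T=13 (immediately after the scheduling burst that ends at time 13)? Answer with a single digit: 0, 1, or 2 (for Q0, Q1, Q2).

t=0-2: P1@Q0 runs 2, rem=12, quantum used, demote→Q1. Q0=[P2,P3,P4,P5] Q1=[P1] Q2=[]
t=2-3: P2@Q0 runs 1, rem=7, I/O yield, promote→Q0. Q0=[P3,P4,P5,P2] Q1=[P1] Q2=[]
t=3-5: P3@Q0 runs 2, rem=8, quantum used, demote→Q1. Q0=[P4,P5,P2] Q1=[P1,P3] Q2=[]
t=5-7: P4@Q0 runs 2, rem=13, I/O yield, promote→Q0. Q0=[P5,P2,P4] Q1=[P1,P3] Q2=[]
t=7-9: P5@Q0 runs 2, rem=8, quantum used, demote→Q1. Q0=[P2,P4] Q1=[P1,P3,P5] Q2=[]
t=9-10: P2@Q0 runs 1, rem=6, I/O yield, promote→Q0. Q0=[P4,P2] Q1=[P1,P3,P5] Q2=[]
t=10-12: P4@Q0 runs 2, rem=11, I/O yield, promote→Q0. Q0=[P2,P4] Q1=[P1,P3,P5] Q2=[]
t=12-13: P2@Q0 runs 1, rem=5, I/O yield, promote→Q0. Q0=[P4,P2] Q1=[P1,P3,P5] Q2=[]
t=13-15: P4@Q0 runs 2, rem=9, I/O yield, promote→Q0. Q0=[P2,P4] Q1=[P1,P3,P5] Q2=[]
t=15-16: P2@Q0 runs 1, rem=4, I/O yield, promote→Q0. Q0=[P4,P2] Q1=[P1,P3,P5] Q2=[]
t=16-18: P4@Q0 runs 2, rem=7, I/O yield, promote→Q0. Q0=[P2,P4] Q1=[P1,P3,P5] Q2=[]
t=18-19: P2@Q0 runs 1, rem=3, I/O yield, promote→Q0. Q0=[P4,P2] Q1=[P1,P3,P5] Q2=[]
t=19-21: P4@Q0 runs 2, rem=5, I/O yield, promote→Q0. Q0=[P2,P4] Q1=[P1,P3,P5] Q2=[]
t=21-22: P2@Q0 runs 1, rem=2, I/O yield, promote→Q0. Q0=[P4,P2] Q1=[P1,P3,P5] Q2=[]
t=22-24: P4@Q0 runs 2, rem=3, I/O yield, promote→Q0. Q0=[P2,P4] Q1=[P1,P3,P5] Q2=[]
t=24-25: P2@Q0 runs 1, rem=1, I/O yield, promote→Q0. Q0=[P4,P2] Q1=[P1,P3,P5] Q2=[]
t=25-27: P4@Q0 runs 2, rem=1, I/O yield, promote→Q0. Q0=[P2,P4] Q1=[P1,P3,P5] Q2=[]
t=27-28: P2@Q0 runs 1, rem=0, completes. Q0=[P4] Q1=[P1,P3,P5] Q2=[]
t=28-29: P4@Q0 runs 1, rem=0, completes. Q0=[] Q1=[P1,P3,P5] Q2=[]
t=29-32: P1@Q1 runs 3, rem=9, I/O yield, promote→Q0. Q0=[P1] Q1=[P3,P5] Q2=[]
t=32-34: P1@Q0 runs 2, rem=7, quantum used, demote→Q1. Q0=[] Q1=[P3,P5,P1] Q2=[]
t=34-40: P3@Q1 runs 6, rem=2, quantum used, demote→Q2. Q0=[] Q1=[P5,P1] Q2=[P3]
t=40-43: P5@Q1 runs 3, rem=5, I/O yield, promote→Q0. Q0=[P5] Q1=[P1] Q2=[P3]
t=43-45: P5@Q0 runs 2, rem=3, quantum used, demote→Q1. Q0=[] Q1=[P1,P5] Q2=[P3]
t=45-48: P1@Q1 runs 3, rem=4, I/O yield, promote→Q0. Q0=[P1] Q1=[P5] Q2=[P3]
t=48-50: P1@Q0 runs 2, rem=2, quantum used, demote→Q1. Q0=[] Q1=[P5,P1] Q2=[P3]
t=50-53: P5@Q1 runs 3, rem=0, completes. Q0=[] Q1=[P1] Q2=[P3]
t=53-55: P1@Q1 runs 2, rem=0, completes. Q0=[] Q1=[] Q2=[P3]
t=55-57: P3@Q2 runs 2, rem=0, completes. Q0=[] Q1=[] Q2=[]

Answer: 1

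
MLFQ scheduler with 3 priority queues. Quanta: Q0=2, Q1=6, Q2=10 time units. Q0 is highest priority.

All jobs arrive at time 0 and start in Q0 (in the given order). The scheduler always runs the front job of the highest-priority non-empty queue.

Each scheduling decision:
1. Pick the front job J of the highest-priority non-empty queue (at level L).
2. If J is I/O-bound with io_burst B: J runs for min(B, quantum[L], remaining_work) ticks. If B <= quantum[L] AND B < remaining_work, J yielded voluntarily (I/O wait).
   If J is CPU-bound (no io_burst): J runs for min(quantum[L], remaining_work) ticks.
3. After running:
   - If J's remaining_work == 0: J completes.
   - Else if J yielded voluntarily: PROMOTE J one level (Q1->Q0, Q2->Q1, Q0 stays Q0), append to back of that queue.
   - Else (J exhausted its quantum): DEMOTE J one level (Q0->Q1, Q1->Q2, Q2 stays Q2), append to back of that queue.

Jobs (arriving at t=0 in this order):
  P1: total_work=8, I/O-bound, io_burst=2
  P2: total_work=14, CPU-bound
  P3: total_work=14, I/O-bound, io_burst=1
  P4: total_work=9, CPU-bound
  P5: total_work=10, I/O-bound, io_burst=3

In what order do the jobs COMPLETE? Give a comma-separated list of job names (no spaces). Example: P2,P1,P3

t=0-2: P1@Q0 runs 2, rem=6, I/O yield, promote→Q0. Q0=[P2,P3,P4,P5,P1] Q1=[] Q2=[]
t=2-4: P2@Q0 runs 2, rem=12, quantum used, demote→Q1. Q0=[P3,P4,P5,P1] Q1=[P2] Q2=[]
t=4-5: P3@Q0 runs 1, rem=13, I/O yield, promote→Q0. Q0=[P4,P5,P1,P3] Q1=[P2] Q2=[]
t=5-7: P4@Q0 runs 2, rem=7, quantum used, demote→Q1. Q0=[P5,P1,P3] Q1=[P2,P4] Q2=[]
t=7-9: P5@Q0 runs 2, rem=8, quantum used, demote→Q1. Q0=[P1,P3] Q1=[P2,P4,P5] Q2=[]
t=9-11: P1@Q0 runs 2, rem=4, I/O yield, promote→Q0. Q0=[P3,P1] Q1=[P2,P4,P5] Q2=[]
t=11-12: P3@Q0 runs 1, rem=12, I/O yield, promote→Q0. Q0=[P1,P3] Q1=[P2,P4,P5] Q2=[]
t=12-14: P1@Q0 runs 2, rem=2, I/O yield, promote→Q0. Q0=[P3,P1] Q1=[P2,P4,P5] Q2=[]
t=14-15: P3@Q0 runs 1, rem=11, I/O yield, promote→Q0. Q0=[P1,P3] Q1=[P2,P4,P5] Q2=[]
t=15-17: P1@Q0 runs 2, rem=0, completes. Q0=[P3] Q1=[P2,P4,P5] Q2=[]
t=17-18: P3@Q0 runs 1, rem=10, I/O yield, promote→Q0. Q0=[P3] Q1=[P2,P4,P5] Q2=[]
t=18-19: P3@Q0 runs 1, rem=9, I/O yield, promote→Q0. Q0=[P3] Q1=[P2,P4,P5] Q2=[]
t=19-20: P3@Q0 runs 1, rem=8, I/O yield, promote→Q0. Q0=[P3] Q1=[P2,P4,P5] Q2=[]
t=20-21: P3@Q0 runs 1, rem=7, I/O yield, promote→Q0. Q0=[P3] Q1=[P2,P4,P5] Q2=[]
t=21-22: P3@Q0 runs 1, rem=6, I/O yield, promote→Q0. Q0=[P3] Q1=[P2,P4,P5] Q2=[]
t=22-23: P3@Q0 runs 1, rem=5, I/O yield, promote→Q0. Q0=[P3] Q1=[P2,P4,P5] Q2=[]
t=23-24: P3@Q0 runs 1, rem=4, I/O yield, promote→Q0. Q0=[P3] Q1=[P2,P4,P5] Q2=[]
t=24-25: P3@Q0 runs 1, rem=3, I/O yield, promote→Q0. Q0=[P3] Q1=[P2,P4,P5] Q2=[]
t=25-26: P3@Q0 runs 1, rem=2, I/O yield, promote→Q0. Q0=[P3] Q1=[P2,P4,P5] Q2=[]
t=26-27: P3@Q0 runs 1, rem=1, I/O yield, promote→Q0. Q0=[P3] Q1=[P2,P4,P5] Q2=[]
t=27-28: P3@Q0 runs 1, rem=0, completes. Q0=[] Q1=[P2,P4,P5] Q2=[]
t=28-34: P2@Q1 runs 6, rem=6, quantum used, demote→Q2. Q0=[] Q1=[P4,P5] Q2=[P2]
t=34-40: P4@Q1 runs 6, rem=1, quantum used, demote→Q2. Q0=[] Q1=[P5] Q2=[P2,P4]
t=40-43: P5@Q1 runs 3, rem=5, I/O yield, promote→Q0. Q0=[P5] Q1=[] Q2=[P2,P4]
t=43-45: P5@Q0 runs 2, rem=3, quantum used, demote→Q1. Q0=[] Q1=[P5] Q2=[P2,P4]
t=45-48: P5@Q1 runs 3, rem=0, completes. Q0=[] Q1=[] Q2=[P2,P4]
t=48-54: P2@Q2 runs 6, rem=0, completes. Q0=[] Q1=[] Q2=[P4]
t=54-55: P4@Q2 runs 1, rem=0, completes. Q0=[] Q1=[] Q2=[]

Answer: P1,P3,P5,P2,P4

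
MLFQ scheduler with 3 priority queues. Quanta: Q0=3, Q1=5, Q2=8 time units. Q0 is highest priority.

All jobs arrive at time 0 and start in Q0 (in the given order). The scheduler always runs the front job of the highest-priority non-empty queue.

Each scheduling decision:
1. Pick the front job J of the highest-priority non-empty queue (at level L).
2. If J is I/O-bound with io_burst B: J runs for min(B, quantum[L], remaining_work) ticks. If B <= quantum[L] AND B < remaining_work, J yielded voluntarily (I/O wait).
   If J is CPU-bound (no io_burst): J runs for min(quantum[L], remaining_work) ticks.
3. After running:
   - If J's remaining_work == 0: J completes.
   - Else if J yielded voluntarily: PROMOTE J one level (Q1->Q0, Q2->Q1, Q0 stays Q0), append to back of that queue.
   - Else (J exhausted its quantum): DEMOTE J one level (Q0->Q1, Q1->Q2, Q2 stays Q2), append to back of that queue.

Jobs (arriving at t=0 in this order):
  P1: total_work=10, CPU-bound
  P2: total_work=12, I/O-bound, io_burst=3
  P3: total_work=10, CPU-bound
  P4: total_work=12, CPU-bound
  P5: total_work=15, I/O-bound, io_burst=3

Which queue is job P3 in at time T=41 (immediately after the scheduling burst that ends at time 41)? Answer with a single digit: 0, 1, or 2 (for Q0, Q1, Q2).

Answer: 1

Derivation:
t=0-3: P1@Q0 runs 3, rem=7, quantum used, demote→Q1. Q0=[P2,P3,P4,P5] Q1=[P1] Q2=[]
t=3-6: P2@Q0 runs 3, rem=9, I/O yield, promote→Q0. Q0=[P3,P4,P5,P2] Q1=[P1] Q2=[]
t=6-9: P3@Q0 runs 3, rem=7, quantum used, demote→Q1. Q0=[P4,P5,P2] Q1=[P1,P3] Q2=[]
t=9-12: P4@Q0 runs 3, rem=9, quantum used, demote→Q1. Q0=[P5,P2] Q1=[P1,P3,P4] Q2=[]
t=12-15: P5@Q0 runs 3, rem=12, I/O yield, promote→Q0. Q0=[P2,P5] Q1=[P1,P3,P4] Q2=[]
t=15-18: P2@Q0 runs 3, rem=6, I/O yield, promote→Q0. Q0=[P5,P2] Q1=[P1,P3,P4] Q2=[]
t=18-21: P5@Q0 runs 3, rem=9, I/O yield, promote→Q0. Q0=[P2,P5] Q1=[P1,P3,P4] Q2=[]
t=21-24: P2@Q0 runs 3, rem=3, I/O yield, promote→Q0. Q0=[P5,P2] Q1=[P1,P3,P4] Q2=[]
t=24-27: P5@Q0 runs 3, rem=6, I/O yield, promote→Q0. Q0=[P2,P5] Q1=[P1,P3,P4] Q2=[]
t=27-30: P2@Q0 runs 3, rem=0, completes. Q0=[P5] Q1=[P1,P3,P4] Q2=[]
t=30-33: P5@Q0 runs 3, rem=3, I/O yield, promote→Q0. Q0=[P5] Q1=[P1,P3,P4] Q2=[]
t=33-36: P5@Q0 runs 3, rem=0, completes. Q0=[] Q1=[P1,P3,P4] Q2=[]
t=36-41: P1@Q1 runs 5, rem=2, quantum used, demote→Q2. Q0=[] Q1=[P3,P4] Q2=[P1]
t=41-46: P3@Q1 runs 5, rem=2, quantum used, demote→Q2. Q0=[] Q1=[P4] Q2=[P1,P3]
t=46-51: P4@Q1 runs 5, rem=4, quantum used, demote→Q2. Q0=[] Q1=[] Q2=[P1,P3,P4]
t=51-53: P1@Q2 runs 2, rem=0, completes. Q0=[] Q1=[] Q2=[P3,P4]
t=53-55: P3@Q2 runs 2, rem=0, completes. Q0=[] Q1=[] Q2=[P4]
t=55-59: P4@Q2 runs 4, rem=0, completes. Q0=[] Q1=[] Q2=[]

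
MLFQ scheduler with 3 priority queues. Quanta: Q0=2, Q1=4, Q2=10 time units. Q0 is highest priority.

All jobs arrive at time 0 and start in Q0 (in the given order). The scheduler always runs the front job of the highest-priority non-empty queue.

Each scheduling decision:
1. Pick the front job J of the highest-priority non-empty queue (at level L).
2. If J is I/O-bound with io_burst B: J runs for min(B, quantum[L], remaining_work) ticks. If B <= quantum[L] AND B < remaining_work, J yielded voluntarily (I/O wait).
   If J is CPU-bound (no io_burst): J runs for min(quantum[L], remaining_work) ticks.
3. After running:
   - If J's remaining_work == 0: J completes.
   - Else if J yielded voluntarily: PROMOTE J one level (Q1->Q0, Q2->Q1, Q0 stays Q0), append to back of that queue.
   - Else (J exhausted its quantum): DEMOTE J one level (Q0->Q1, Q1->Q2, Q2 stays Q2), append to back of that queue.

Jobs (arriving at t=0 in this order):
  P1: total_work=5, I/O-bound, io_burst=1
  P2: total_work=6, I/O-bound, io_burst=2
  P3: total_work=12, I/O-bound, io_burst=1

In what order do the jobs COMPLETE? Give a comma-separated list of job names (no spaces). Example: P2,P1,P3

t=0-1: P1@Q0 runs 1, rem=4, I/O yield, promote→Q0. Q0=[P2,P3,P1] Q1=[] Q2=[]
t=1-3: P2@Q0 runs 2, rem=4, I/O yield, promote→Q0. Q0=[P3,P1,P2] Q1=[] Q2=[]
t=3-4: P3@Q0 runs 1, rem=11, I/O yield, promote→Q0. Q0=[P1,P2,P3] Q1=[] Q2=[]
t=4-5: P1@Q0 runs 1, rem=3, I/O yield, promote→Q0. Q0=[P2,P3,P1] Q1=[] Q2=[]
t=5-7: P2@Q0 runs 2, rem=2, I/O yield, promote→Q0. Q0=[P3,P1,P2] Q1=[] Q2=[]
t=7-8: P3@Q0 runs 1, rem=10, I/O yield, promote→Q0. Q0=[P1,P2,P3] Q1=[] Q2=[]
t=8-9: P1@Q0 runs 1, rem=2, I/O yield, promote→Q0. Q0=[P2,P3,P1] Q1=[] Q2=[]
t=9-11: P2@Q0 runs 2, rem=0, completes. Q0=[P3,P1] Q1=[] Q2=[]
t=11-12: P3@Q0 runs 1, rem=9, I/O yield, promote→Q0. Q0=[P1,P3] Q1=[] Q2=[]
t=12-13: P1@Q0 runs 1, rem=1, I/O yield, promote→Q0. Q0=[P3,P1] Q1=[] Q2=[]
t=13-14: P3@Q0 runs 1, rem=8, I/O yield, promote→Q0. Q0=[P1,P3] Q1=[] Q2=[]
t=14-15: P1@Q0 runs 1, rem=0, completes. Q0=[P3] Q1=[] Q2=[]
t=15-16: P3@Q0 runs 1, rem=7, I/O yield, promote→Q0. Q0=[P3] Q1=[] Q2=[]
t=16-17: P3@Q0 runs 1, rem=6, I/O yield, promote→Q0. Q0=[P3] Q1=[] Q2=[]
t=17-18: P3@Q0 runs 1, rem=5, I/O yield, promote→Q0. Q0=[P3] Q1=[] Q2=[]
t=18-19: P3@Q0 runs 1, rem=4, I/O yield, promote→Q0. Q0=[P3] Q1=[] Q2=[]
t=19-20: P3@Q0 runs 1, rem=3, I/O yield, promote→Q0. Q0=[P3] Q1=[] Q2=[]
t=20-21: P3@Q0 runs 1, rem=2, I/O yield, promote→Q0. Q0=[P3] Q1=[] Q2=[]
t=21-22: P3@Q0 runs 1, rem=1, I/O yield, promote→Q0. Q0=[P3] Q1=[] Q2=[]
t=22-23: P3@Q0 runs 1, rem=0, completes. Q0=[] Q1=[] Q2=[]

Answer: P2,P1,P3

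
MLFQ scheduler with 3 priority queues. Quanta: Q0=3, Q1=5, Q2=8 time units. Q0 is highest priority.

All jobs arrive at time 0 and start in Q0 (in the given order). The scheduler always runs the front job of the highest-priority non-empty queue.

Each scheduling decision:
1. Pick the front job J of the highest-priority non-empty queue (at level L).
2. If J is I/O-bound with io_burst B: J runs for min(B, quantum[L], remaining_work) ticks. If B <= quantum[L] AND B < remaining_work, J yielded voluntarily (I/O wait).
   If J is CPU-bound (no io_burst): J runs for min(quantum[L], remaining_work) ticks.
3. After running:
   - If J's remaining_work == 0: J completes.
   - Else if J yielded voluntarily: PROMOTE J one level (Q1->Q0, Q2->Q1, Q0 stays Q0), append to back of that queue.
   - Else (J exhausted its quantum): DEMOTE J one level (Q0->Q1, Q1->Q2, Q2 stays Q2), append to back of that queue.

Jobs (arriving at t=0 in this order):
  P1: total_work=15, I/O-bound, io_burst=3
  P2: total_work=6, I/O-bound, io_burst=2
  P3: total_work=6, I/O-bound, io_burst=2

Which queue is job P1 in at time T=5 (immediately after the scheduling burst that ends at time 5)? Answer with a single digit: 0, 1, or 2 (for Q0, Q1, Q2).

t=0-3: P1@Q0 runs 3, rem=12, I/O yield, promote→Q0. Q0=[P2,P3,P1] Q1=[] Q2=[]
t=3-5: P2@Q0 runs 2, rem=4, I/O yield, promote→Q0. Q0=[P3,P1,P2] Q1=[] Q2=[]
t=5-7: P3@Q0 runs 2, rem=4, I/O yield, promote→Q0. Q0=[P1,P2,P3] Q1=[] Q2=[]
t=7-10: P1@Q0 runs 3, rem=9, I/O yield, promote→Q0. Q0=[P2,P3,P1] Q1=[] Q2=[]
t=10-12: P2@Q0 runs 2, rem=2, I/O yield, promote→Q0. Q0=[P3,P1,P2] Q1=[] Q2=[]
t=12-14: P3@Q0 runs 2, rem=2, I/O yield, promote→Q0. Q0=[P1,P2,P3] Q1=[] Q2=[]
t=14-17: P1@Q0 runs 3, rem=6, I/O yield, promote→Q0. Q0=[P2,P3,P1] Q1=[] Q2=[]
t=17-19: P2@Q0 runs 2, rem=0, completes. Q0=[P3,P1] Q1=[] Q2=[]
t=19-21: P3@Q0 runs 2, rem=0, completes. Q0=[P1] Q1=[] Q2=[]
t=21-24: P1@Q0 runs 3, rem=3, I/O yield, promote→Q0. Q0=[P1] Q1=[] Q2=[]
t=24-27: P1@Q0 runs 3, rem=0, completes. Q0=[] Q1=[] Q2=[]

Answer: 0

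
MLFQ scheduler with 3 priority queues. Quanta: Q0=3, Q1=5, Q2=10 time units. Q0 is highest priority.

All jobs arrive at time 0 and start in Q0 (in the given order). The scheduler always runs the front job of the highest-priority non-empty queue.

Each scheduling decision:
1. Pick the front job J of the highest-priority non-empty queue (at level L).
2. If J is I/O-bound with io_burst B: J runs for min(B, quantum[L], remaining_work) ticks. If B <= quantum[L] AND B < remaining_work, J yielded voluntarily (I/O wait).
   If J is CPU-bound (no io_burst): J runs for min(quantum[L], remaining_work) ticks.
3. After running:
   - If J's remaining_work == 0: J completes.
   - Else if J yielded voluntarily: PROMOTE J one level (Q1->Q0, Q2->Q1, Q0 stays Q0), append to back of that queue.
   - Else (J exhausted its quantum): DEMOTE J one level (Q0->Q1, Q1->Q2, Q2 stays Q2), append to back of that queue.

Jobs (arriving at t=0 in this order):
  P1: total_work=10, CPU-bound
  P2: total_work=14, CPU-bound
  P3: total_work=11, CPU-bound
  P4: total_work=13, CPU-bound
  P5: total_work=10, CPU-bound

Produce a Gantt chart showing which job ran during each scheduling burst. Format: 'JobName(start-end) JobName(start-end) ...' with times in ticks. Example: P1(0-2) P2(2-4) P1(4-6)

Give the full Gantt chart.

t=0-3: P1@Q0 runs 3, rem=7, quantum used, demote→Q1. Q0=[P2,P3,P4,P5] Q1=[P1] Q2=[]
t=3-6: P2@Q0 runs 3, rem=11, quantum used, demote→Q1. Q0=[P3,P4,P5] Q1=[P1,P2] Q2=[]
t=6-9: P3@Q0 runs 3, rem=8, quantum used, demote→Q1. Q0=[P4,P5] Q1=[P1,P2,P3] Q2=[]
t=9-12: P4@Q0 runs 3, rem=10, quantum used, demote→Q1. Q0=[P5] Q1=[P1,P2,P3,P4] Q2=[]
t=12-15: P5@Q0 runs 3, rem=7, quantum used, demote→Q1. Q0=[] Q1=[P1,P2,P3,P4,P5] Q2=[]
t=15-20: P1@Q1 runs 5, rem=2, quantum used, demote→Q2. Q0=[] Q1=[P2,P3,P4,P5] Q2=[P1]
t=20-25: P2@Q1 runs 5, rem=6, quantum used, demote→Q2. Q0=[] Q1=[P3,P4,P5] Q2=[P1,P2]
t=25-30: P3@Q1 runs 5, rem=3, quantum used, demote→Q2. Q0=[] Q1=[P4,P5] Q2=[P1,P2,P3]
t=30-35: P4@Q1 runs 5, rem=5, quantum used, demote→Q2. Q0=[] Q1=[P5] Q2=[P1,P2,P3,P4]
t=35-40: P5@Q1 runs 5, rem=2, quantum used, demote→Q2. Q0=[] Q1=[] Q2=[P1,P2,P3,P4,P5]
t=40-42: P1@Q2 runs 2, rem=0, completes. Q0=[] Q1=[] Q2=[P2,P3,P4,P5]
t=42-48: P2@Q2 runs 6, rem=0, completes. Q0=[] Q1=[] Q2=[P3,P4,P5]
t=48-51: P3@Q2 runs 3, rem=0, completes. Q0=[] Q1=[] Q2=[P4,P5]
t=51-56: P4@Q2 runs 5, rem=0, completes. Q0=[] Q1=[] Q2=[P5]
t=56-58: P5@Q2 runs 2, rem=0, completes. Q0=[] Q1=[] Q2=[]

Answer: P1(0-3) P2(3-6) P3(6-9) P4(9-12) P5(12-15) P1(15-20) P2(20-25) P3(25-30) P4(30-35) P5(35-40) P1(40-42) P2(42-48) P3(48-51) P4(51-56) P5(56-58)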